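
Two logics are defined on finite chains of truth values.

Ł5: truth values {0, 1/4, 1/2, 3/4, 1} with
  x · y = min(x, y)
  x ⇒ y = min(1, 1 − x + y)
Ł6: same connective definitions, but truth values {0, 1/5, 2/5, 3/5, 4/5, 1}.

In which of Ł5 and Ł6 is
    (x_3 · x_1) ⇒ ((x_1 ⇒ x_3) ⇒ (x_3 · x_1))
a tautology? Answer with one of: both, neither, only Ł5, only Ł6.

In Ł5: every assignment gives 1 — tautology.
In Ł6: every assignment gives 1 — tautology.

both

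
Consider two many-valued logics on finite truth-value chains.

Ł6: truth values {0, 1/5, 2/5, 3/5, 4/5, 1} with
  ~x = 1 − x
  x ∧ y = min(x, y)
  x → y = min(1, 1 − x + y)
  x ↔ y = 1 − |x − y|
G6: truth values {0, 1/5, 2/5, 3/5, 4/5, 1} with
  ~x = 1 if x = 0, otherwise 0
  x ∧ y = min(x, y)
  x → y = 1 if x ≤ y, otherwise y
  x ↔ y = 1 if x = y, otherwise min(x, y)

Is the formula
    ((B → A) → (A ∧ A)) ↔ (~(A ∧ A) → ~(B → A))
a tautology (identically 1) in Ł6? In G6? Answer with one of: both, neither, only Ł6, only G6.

In Ł6: every assignment gives 1 — tautology.
In G6: at A = 1/5, B = 0 the value is 1/5 — not a tautology.

only Ł6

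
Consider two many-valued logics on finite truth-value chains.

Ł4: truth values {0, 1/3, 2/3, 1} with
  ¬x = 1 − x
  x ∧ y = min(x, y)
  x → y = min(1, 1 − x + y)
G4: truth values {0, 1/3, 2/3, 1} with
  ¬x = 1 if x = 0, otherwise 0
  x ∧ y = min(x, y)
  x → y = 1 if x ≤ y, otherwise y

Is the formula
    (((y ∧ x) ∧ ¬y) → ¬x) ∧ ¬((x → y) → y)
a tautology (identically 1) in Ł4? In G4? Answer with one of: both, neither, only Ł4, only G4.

In Ł4: at x = 0, y = 1/3 the value is 2/3 — not a tautology.
In G4: at x = 0, y = 1/3 the value is 0 — not a tautology.

neither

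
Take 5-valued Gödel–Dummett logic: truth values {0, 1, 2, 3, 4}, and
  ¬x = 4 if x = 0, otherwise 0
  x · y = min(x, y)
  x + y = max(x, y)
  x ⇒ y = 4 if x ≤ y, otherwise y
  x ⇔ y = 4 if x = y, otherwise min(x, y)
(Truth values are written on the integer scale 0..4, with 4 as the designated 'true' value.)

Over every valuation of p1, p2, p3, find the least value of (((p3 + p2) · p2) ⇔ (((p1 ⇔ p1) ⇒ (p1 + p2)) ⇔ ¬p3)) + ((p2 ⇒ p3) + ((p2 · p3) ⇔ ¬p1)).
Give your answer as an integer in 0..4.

Take p1 = 0, p2 = 2, p3 = 1:
p3 + p2 = 1 + 2 = 2
(p3 + p2) · p2 = 2 · 2 = 2
p1 ⇔ p1 = 0 ⇔ 0 = 4
p1 + p2 = 0 + 2 = 2
(p1 ⇔ p1) ⇒ (p1 + p2) = 4 ⇒ 2 = 2
¬p3 = ¬1 = 0
((p1 ⇔ p1) ⇒ (p1 + p2)) ⇔ ¬p3 = 2 ⇔ 0 = 0
((p3 + p2) · p2) ⇔ (((p1 ⇔ p1) ⇒ (p1 + p2)) ⇔ ¬p3) = 2 ⇔ 0 = 0
p2 ⇒ p3 = 2 ⇒ 1 = 1
p2 · p3 = 2 · 1 = 1
¬p1 = ¬0 = 4
(p2 · p3) ⇔ ¬p1 = 1 ⇔ 4 = 1
(p2 ⇒ p3) + ((p2 · p3) ⇔ ¬p1) = 1 + 1 = 1
(((p3 + p2) · p2) ⇔ (((p1 ⇔ p1) ⇒ (p1 + p2)) ⇔ ¬p3)) + ((p2 ⇒ p3) + ((p2 · p3) ⇔ ¬p1)) = 0 + 1 = 1
No assignment yields a value below 1, so this is the minimum.

1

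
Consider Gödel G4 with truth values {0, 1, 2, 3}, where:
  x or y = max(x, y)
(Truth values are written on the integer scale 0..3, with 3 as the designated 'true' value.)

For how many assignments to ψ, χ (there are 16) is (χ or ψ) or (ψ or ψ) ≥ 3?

ψ = 0, χ = 0 ↦ 0  <
ψ = 0, χ = 1 ↦ 1  <
ψ = 0, χ = 2 ↦ 2  <
ψ = 0, χ = 3 ↦ 3  ≥
ψ = 1, χ = 0 ↦ 1  <
ψ = 1, χ = 1 ↦ 1  <
ψ = 1, χ = 2 ↦ 2  <
ψ = 1, χ = 3 ↦ 3  ≥
ψ = 2, χ = 0 ↦ 2  <
ψ = 2, χ = 1 ↦ 2  <
ψ = 2, χ = 2 ↦ 2  <
ψ = 2, χ = 3 ↦ 3  ≥
ψ = 3, χ = 0 ↦ 3  ≥
ψ = 3, χ = 1 ↦ 3  ≥
ψ = 3, χ = 2 ↦ 3  ≥
ψ = 3, χ = 3 ↦ 3  ≥
So 7 of the 16 assignments meet the threshold.

7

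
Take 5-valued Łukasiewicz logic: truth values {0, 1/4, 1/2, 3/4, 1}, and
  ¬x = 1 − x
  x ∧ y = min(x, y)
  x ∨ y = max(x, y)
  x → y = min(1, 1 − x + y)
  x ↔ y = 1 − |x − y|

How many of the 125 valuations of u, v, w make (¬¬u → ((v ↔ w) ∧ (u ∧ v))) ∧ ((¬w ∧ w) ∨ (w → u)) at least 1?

22

value 1: 22 assignments (counts)
value 3/4: 35 assignments
value 1/2: 34 assignments
value 1/4: 23 assignments
value 0: 11 assignments
So 22 of the 125 assignments meet the threshold.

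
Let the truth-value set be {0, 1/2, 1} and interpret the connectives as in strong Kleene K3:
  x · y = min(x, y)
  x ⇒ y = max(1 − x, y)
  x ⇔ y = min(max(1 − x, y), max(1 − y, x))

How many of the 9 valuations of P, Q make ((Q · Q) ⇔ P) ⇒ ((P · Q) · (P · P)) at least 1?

3

P = 0, Q = 0 ↦ 0  <
P = 0, Q = 1/2 ↦ 1/2  <
P = 0, Q = 1 ↦ 1  ≥
P = 1/2, Q = 0 ↦ 1/2  <
P = 1/2, Q = 1/2 ↦ 1/2  <
P = 1/2, Q = 1 ↦ 1/2  <
P = 1, Q = 0 ↦ 1  ≥
P = 1, Q = 1/2 ↦ 1/2  <
P = 1, Q = 1 ↦ 1  ≥
So 3 of the 9 assignments meet the threshold.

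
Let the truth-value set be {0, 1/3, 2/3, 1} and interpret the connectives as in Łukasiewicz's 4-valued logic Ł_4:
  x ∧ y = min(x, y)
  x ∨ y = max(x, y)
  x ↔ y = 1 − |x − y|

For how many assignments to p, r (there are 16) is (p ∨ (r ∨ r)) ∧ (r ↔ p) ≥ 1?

p = 0, r = 0 ↦ 0  <
p = 0, r = 1/3 ↦ 1/3  <
p = 0, r = 2/3 ↦ 1/3  <
p = 0, r = 1 ↦ 0  <
p = 1/3, r = 0 ↦ 1/3  <
p = 1/3, r = 1/3 ↦ 1/3  <
p = 1/3, r = 2/3 ↦ 2/3  <
p = 1/3, r = 1 ↦ 1/3  <
p = 2/3, r = 0 ↦ 1/3  <
p = 2/3, r = 1/3 ↦ 2/3  <
p = 2/3, r = 2/3 ↦ 2/3  <
p = 2/3, r = 1 ↦ 2/3  <
p = 1, r = 0 ↦ 0  <
p = 1, r = 1/3 ↦ 1/3  <
p = 1, r = 2/3 ↦ 2/3  <
p = 1, r = 1 ↦ 1  ≥
So 1 of the 16 assignments meets the threshold.

1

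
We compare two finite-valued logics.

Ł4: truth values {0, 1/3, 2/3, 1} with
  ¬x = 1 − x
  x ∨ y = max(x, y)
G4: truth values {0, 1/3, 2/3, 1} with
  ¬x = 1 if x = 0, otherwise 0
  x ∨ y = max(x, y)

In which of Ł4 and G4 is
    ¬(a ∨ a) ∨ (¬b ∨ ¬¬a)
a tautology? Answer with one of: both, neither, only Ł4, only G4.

In Ł4: at a = 1/3, b = 1/3 the value is 2/3 — not a tautology.
In G4: every assignment gives 1 — tautology.

only G4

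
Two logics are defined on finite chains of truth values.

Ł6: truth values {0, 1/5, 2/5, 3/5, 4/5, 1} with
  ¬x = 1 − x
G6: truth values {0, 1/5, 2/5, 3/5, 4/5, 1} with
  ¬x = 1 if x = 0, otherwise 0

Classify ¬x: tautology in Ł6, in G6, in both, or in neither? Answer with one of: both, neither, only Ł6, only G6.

neither

In Ł6: at x = 1/5 the value is 4/5 — not a tautology.
In G6: at x = 1/5 the value is 0 — not a tautology.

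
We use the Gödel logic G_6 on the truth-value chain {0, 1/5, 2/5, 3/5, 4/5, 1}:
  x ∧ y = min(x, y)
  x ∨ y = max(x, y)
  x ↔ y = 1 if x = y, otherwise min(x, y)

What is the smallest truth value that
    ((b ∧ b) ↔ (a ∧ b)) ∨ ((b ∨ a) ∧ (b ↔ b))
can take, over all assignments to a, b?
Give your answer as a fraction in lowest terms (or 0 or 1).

1/5

Take a = 0, b = 1/5:
b ∧ b = 1/5 ∧ 1/5 = 1/5
a ∧ b = 0 ∧ 1/5 = 0
(b ∧ b) ↔ (a ∧ b) = 1/5 ↔ 0 = 0
b ∨ a = 1/5 ∨ 0 = 1/5
b ↔ b = 1/5 ↔ 1/5 = 1
(b ∨ a) ∧ (b ↔ b) = 1/5 ∧ 1 = 1/5
((b ∧ b) ↔ (a ∧ b)) ∨ ((b ∨ a) ∧ (b ↔ b)) = 0 ∨ 1/5 = 1/5
No assignment yields a value below 1/5, so this is the minimum.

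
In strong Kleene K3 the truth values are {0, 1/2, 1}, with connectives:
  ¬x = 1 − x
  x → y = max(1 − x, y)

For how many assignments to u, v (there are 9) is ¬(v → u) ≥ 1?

u = 0, v = 0 ↦ 0  <
u = 0, v = 1/2 ↦ 1/2  <
u = 0, v = 1 ↦ 1  ≥
u = 1/2, v = 0 ↦ 0  <
u = 1/2, v = 1/2 ↦ 1/2  <
u = 1/2, v = 1 ↦ 1/2  <
u = 1, v = 0 ↦ 0  <
u = 1, v = 1/2 ↦ 0  <
u = 1, v = 1 ↦ 0  <
So 1 of the 9 assignments meets the threshold.

1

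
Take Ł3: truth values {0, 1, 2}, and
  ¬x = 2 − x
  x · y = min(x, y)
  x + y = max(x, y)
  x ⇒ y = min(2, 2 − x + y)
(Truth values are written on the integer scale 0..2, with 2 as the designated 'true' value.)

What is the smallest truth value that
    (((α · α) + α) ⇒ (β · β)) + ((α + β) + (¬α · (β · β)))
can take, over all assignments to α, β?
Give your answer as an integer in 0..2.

1

Take α = 1, β = 0:
α · α = 1 · 1 = 1
(α · α) + α = 1 + 1 = 1
β · β = 0 · 0 = 0
((α · α) + α) ⇒ (β · β) = 1 ⇒ 0 = 1
α + β = 1 + 0 = 1
¬α = ¬1 = 1
β · β = 0 · 0 = 0
¬α · (β · β) = 1 · 0 = 0
(α + β) + (¬α · (β · β)) = 1 + 0 = 1
(((α · α) + α) ⇒ (β · β)) + ((α + β) + (¬α · (β · β))) = 1 + 1 = 1
No assignment yields a value below 1, so this is the minimum.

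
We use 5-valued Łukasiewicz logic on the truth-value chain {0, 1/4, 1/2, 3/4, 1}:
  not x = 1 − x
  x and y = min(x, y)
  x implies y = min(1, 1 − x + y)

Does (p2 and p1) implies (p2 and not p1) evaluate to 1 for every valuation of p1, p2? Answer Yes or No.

Counterexample: take p1 = 3/4, p2 = 1/2.
p2 and p1 = 1/2 and 3/4 = 1/2
not p1 = not 3/4 = 1/4
p2 and not p1 = 1/2 and 1/4 = 1/4
(p2 and p1) implies (p2 and not p1) = 1/2 implies 1/4 = 3/4
This gives 3/4 ≠ 1.

No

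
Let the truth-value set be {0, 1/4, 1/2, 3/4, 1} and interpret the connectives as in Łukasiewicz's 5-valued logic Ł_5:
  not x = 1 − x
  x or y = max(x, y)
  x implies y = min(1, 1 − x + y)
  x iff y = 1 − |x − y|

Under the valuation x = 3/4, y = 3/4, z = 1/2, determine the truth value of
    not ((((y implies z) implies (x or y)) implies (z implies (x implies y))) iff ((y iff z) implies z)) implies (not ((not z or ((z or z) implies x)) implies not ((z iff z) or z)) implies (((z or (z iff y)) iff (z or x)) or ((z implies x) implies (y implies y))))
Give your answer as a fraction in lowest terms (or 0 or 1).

y implies z = 3/4 implies 1/2 = 3/4
x or y = 3/4 or 3/4 = 3/4
(y implies z) implies (x or y) = 3/4 implies 3/4 = 1
x implies y = 3/4 implies 3/4 = 1
z implies (x implies y) = 1/2 implies 1 = 1
((y implies z) implies (x or y)) implies (z implies (x implies y)) = 1 implies 1 = 1
y iff z = 3/4 iff 1/2 = 3/4
(y iff z) implies z = 3/4 implies 1/2 = 3/4
(((y implies z) implies (x or y)) implies (z implies (x implies y))) iff ((y iff z) implies z) = 1 iff 3/4 = 3/4
not ((((y implies z) implies (x or y)) implies (z implies (x implies y))) iff ((y iff z) implies z)) = not 3/4 = 1/4
not z = not 1/2 = 1/2
z or z = 1/2 or 1/2 = 1/2
(z or z) implies x = 1/2 implies 3/4 = 1
not z or ((z or z) implies x) = 1/2 or 1 = 1
z iff z = 1/2 iff 1/2 = 1
(z iff z) or z = 1 or 1/2 = 1
not ((z iff z) or z) = not 1 = 0
(not z or ((z or z) implies x)) implies not ((z iff z) or z) = 1 implies 0 = 0
not ((not z or ((z or z) implies x)) implies not ((z iff z) or z)) = not 0 = 1
z iff y = 1/2 iff 3/4 = 3/4
z or (z iff y) = 1/2 or 3/4 = 3/4
z or x = 1/2 or 3/4 = 3/4
(z or (z iff y)) iff (z or x) = 3/4 iff 3/4 = 1
z implies x = 1/2 implies 3/4 = 1
y implies y = 3/4 implies 3/4 = 1
(z implies x) implies (y implies y) = 1 implies 1 = 1
((z or (z iff y)) iff (z or x)) or ((z implies x) implies (y implies y)) = 1 or 1 = 1
not ((not z or ((z or z) implies x)) implies not ((z iff z) or z)) implies (((z or (z iff y)) iff (z or x)) or ((z implies x) implies (y implies y))) = 1 implies 1 = 1
not ((((y implies z) implies (x or y)) implies (z implies (x implies y))) iff ((y iff z) implies z)) implies (not ((not z or ((z or z) implies x)) implies not ((z iff z) or z)) implies (((z or (z iff y)) iff (z or x)) or ((z implies x) implies (y implies y)))) = 1/4 implies 1 = 1

1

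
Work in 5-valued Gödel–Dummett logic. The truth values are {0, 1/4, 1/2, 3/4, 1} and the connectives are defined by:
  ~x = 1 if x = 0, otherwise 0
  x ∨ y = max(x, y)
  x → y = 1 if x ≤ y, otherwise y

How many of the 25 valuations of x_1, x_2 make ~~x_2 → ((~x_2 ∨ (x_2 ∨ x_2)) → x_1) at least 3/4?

16

value 1: 15 assignments (counts)
value 3/4: 1 assignment (counts)
value 1/2: 2 assignments
value 1/4: 3 assignments
value 0: 4 assignments
So 16 of the 25 assignments meet the threshold.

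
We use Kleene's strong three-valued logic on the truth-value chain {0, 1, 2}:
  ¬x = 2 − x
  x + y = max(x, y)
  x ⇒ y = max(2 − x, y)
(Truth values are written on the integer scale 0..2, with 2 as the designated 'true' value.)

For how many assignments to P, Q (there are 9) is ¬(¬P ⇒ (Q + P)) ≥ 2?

1

P = 0, Q = 0 ↦ 2  ≥
P = 0, Q = 1 ↦ 1  <
P = 0, Q = 2 ↦ 0  <
P = 1, Q = 0 ↦ 1  <
P = 1, Q = 1 ↦ 1  <
P = 1, Q = 2 ↦ 0  <
P = 2, Q = 0 ↦ 0  <
P = 2, Q = 1 ↦ 0  <
P = 2, Q = 2 ↦ 0  <
So 1 of the 9 assignments meets the threshold.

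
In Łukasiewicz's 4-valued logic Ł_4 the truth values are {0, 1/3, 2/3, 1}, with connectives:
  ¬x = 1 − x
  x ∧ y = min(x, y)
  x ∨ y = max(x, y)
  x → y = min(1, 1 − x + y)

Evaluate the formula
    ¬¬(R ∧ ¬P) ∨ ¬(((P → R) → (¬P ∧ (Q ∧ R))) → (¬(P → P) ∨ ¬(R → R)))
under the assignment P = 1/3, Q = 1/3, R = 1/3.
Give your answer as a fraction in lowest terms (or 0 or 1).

¬P = ¬1/3 = 2/3
R ∧ ¬P = 1/3 ∧ 2/3 = 1/3
¬(R ∧ ¬P) = ¬1/3 = 2/3
¬¬(R ∧ ¬P) = ¬2/3 = 1/3
P → R = 1/3 → 1/3 = 1
¬P = ¬1/3 = 2/3
Q ∧ R = 1/3 ∧ 1/3 = 1/3
¬P ∧ (Q ∧ R) = 2/3 ∧ 1/3 = 1/3
(P → R) → (¬P ∧ (Q ∧ R)) = 1 → 1/3 = 1/3
P → P = 1/3 → 1/3 = 1
¬(P → P) = ¬1 = 0
R → R = 1/3 → 1/3 = 1
¬(R → R) = ¬1 = 0
¬(P → P) ∨ ¬(R → R) = 0 ∨ 0 = 0
((P → R) → (¬P ∧ (Q ∧ R))) → (¬(P → P) ∨ ¬(R → R)) = 1/3 → 0 = 2/3
¬(((P → R) → (¬P ∧ (Q ∧ R))) → (¬(P → P) ∨ ¬(R → R))) = ¬2/3 = 1/3
¬¬(R ∧ ¬P) ∨ ¬(((P → R) → (¬P ∧ (Q ∧ R))) → (¬(P → P) ∨ ¬(R → R))) = 1/3 ∨ 1/3 = 1/3

1/3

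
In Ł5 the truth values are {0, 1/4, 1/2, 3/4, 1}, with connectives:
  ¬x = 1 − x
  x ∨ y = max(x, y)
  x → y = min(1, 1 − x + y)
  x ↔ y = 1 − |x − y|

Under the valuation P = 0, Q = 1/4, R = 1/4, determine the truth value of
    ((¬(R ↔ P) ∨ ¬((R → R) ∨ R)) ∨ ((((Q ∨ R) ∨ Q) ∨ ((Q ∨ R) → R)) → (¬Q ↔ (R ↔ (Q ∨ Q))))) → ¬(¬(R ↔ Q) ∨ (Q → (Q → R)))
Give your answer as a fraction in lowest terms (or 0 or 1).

1/4

R ↔ P = 1/4 ↔ 0 = 3/4
¬(R ↔ P) = ¬3/4 = 1/4
R → R = 1/4 → 1/4 = 1
(R → R) ∨ R = 1 ∨ 1/4 = 1
¬((R → R) ∨ R) = ¬1 = 0
¬(R ↔ P) ∨ ¬((R → R) ∨ R) = 1/4 ∨ 0 = 1/4
Q ∨ R = 1/4 ∨ 1/4 = 1/4
(Q ∨ R) ∨ Q = 1/4 ∨ 1/4 = 1/4
Q ∨ R = 1/4 ∨ 1/4 = 1/4
(Q ∨ R) → R = 1/4 → 1/4 = 1
((Q ∨ R) ∨ Q) ∨ ((Q ∨ R) → R) = 1/4 ∨ 1 = 1
¬Q = ¬1/4 = 3/4
Q ∨ Q = 1/4 ∨ 1/4 = 1/4
R ↔ (Q ∨ Q) = 1/4 ↔ 1/4 = 1
¬Q ↔ (R ↔ (Q ∨ Q)) = 3/4 ↔ 1 = 3/4
(((Q ∨ R) ∨ Q) ∨ ((Q ∨ R) → R)) → (¬Q ↔ (R ↔ (Q ∨ Q))) = 1 → 3/4 = 3/4
(¬(R ↔ P) ∨ ¬((R → R) ∨ R)) ∨ ((((Q ∨ R) ∨ Q) ∨ ((Q ∨ R) → R)) → (¬Q ↔ (R ↔ (Q ∨ Q)))) = 1/4 ∨ 3/4 = 3/4
R ↔ Q = 1/4 ↔ 1/4 = 1
¬(R ↔ Q) = ¬1 = 0
Q → R = 1/4 → 1/4 = 1
Q → (Q → R) = 1/4 → 1 = 1
¬(R ↔ Q) ∨ (Q → (Q → R)) = 0 ∨ 1 = 1
¬(¬(R ↔ Q) ∨ (Q → (Q → R))) = ¬1 = 0
((¬(R ↔ P) ∨ ¬((R → R) ∨ R)) ∨ ((((Q ∨ R) ∨ Q) ∨ ((Q ∨ R) → R)) → (¬Q ↔ (R ↔ (Q ∨ Q))))) → ¬(¬(R ↔ Q) ∨ (Q → (Q → R))) = 3/4 → 0 = 1/4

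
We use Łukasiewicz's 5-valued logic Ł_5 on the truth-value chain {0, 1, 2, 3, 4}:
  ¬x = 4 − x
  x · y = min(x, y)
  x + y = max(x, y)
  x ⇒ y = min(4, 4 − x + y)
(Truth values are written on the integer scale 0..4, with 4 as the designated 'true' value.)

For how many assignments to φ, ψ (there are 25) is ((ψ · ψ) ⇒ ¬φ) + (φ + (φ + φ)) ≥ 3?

24

value 4: 19 assignments (counts)
value 3: 5 assignments (counts)
value 2: 1 assignment
So 24 of the 25 assignments meet the threshold.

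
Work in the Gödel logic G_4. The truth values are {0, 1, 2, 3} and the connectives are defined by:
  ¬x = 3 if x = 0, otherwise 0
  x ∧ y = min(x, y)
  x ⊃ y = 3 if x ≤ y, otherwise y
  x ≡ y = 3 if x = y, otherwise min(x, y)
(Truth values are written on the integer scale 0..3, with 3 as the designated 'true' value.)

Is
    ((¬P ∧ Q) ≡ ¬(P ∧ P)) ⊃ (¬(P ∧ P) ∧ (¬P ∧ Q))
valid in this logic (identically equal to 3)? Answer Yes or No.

No

Counterexample: take P = 1, Q = 0.
¬P = ¬1 = 0
¬P ∧ Q = 0 ∧ 0 = 0
P ∧ P = 1 ∧ 1 = 1
¬(P ∧ P) = ¬1 = 0
(¬P ∧ Q) ≡ ¬(P ∧ P) = 0 ≡ 0 = 3
P ∧ P = 1 ∧ 1 = 1
¬(P ∧ P) = ¬1 = 0
¬P = ¬1 = 0
¬P ∧ Q = 0 ∧ 0 = 0
¬(P ∧ P) ∧ (¬P ∧ Q) = 0 ∧ 0 = 0
((¬P ∧ Q) ≡ ¬(P ∧ P)) ⊃ (¬(P ∧ P) ∧ (¬P ∧ Q)) = 3 ⊃ 0 = 0
This gives 0 ≠ 3.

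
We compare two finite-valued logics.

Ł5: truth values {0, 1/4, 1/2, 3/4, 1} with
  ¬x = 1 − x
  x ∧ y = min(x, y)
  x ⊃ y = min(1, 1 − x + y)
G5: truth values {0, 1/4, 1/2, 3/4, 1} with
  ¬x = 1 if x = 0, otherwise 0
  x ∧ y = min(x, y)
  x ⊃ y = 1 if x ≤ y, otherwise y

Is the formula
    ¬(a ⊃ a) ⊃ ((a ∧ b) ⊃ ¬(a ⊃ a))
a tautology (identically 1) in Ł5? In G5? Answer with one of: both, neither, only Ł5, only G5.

In Ł5: every assignment gives 1 — tautology.
In G5: every assignment gives 1 — tautology.

both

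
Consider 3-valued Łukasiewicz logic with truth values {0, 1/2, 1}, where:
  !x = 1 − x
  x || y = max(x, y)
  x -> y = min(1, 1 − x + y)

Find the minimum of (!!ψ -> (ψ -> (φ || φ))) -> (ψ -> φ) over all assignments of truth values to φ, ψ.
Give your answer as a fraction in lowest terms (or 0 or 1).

1/2

Take φ = 0, ψ = 1/2:
!ψ = !1/2 = 1/2
!!ψ = !1/2 = 1/2
φ || φ = 0 || 0 = 0
ψ -> (φ || φ) = 1/2 -> 0 = 1/2
!!ψ -> (ψ -> (φ || φ)) = 1/2 -> 1/2 = 1
ψ -> φ = 1/2 -> 0 = 1/2
(!!ψ -> (ψ -> (φ || φ))) -> (ψ -> φ) = 1 -> 1/2 = 1/2
No assignment yields a value below 1/2, so this is the minimum.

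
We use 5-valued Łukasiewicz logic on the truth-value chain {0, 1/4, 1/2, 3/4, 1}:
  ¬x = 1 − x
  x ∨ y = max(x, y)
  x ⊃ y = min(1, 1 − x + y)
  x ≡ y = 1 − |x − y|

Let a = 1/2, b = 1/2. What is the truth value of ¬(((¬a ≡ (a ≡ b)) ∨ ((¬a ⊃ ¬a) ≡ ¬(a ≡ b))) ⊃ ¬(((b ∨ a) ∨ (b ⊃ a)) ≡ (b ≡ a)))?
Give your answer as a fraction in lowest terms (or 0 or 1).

¬a = ¬1/2 = 1/2
a ≡ b = 1/2 ≡ 1/2 = 1
¬a ≡ (a ≡ b) = 1/2 ≡ 1 = 1/2
¬a = ¬1/2 = 1/2
¬a = ¬1/2 = 1/2
¬a ⊃ ¬a = 1/2 ⊃ 1/2 = 1
a ≡ b = 1/2 ≡ 1/2 = 1
¬(a ≡ b) = ¬1 = 0
(¬a ⊃ ¬a) ≡ ¬(a ≡ b) = 1 ≡ 0 = 0
(¬a ≡ (a ≡ b)) ∨ ((¬a ⊃ ¬a) ≡ ¬(a ≡ b)) = 1/2 ∨ 0 = 1/2
b ∨ a = 1/2 ∨ 1/2 = 1/2
b ⊃ a = 1/2 ⊃ 1/2 = 1
(b ∨ a) ∨ (b ⊃ a) = 1/2 ∨ 1 = 1
b ≡ a = 1/2 ≡ 1/2 = 1
((b ∨ a) ∨ (b ⊃ a)) ≡ (b ≡ a) = 1 ≡ 1 = 1
¬(((b ∨ a) ∨ (b ⊃ a)) ≡ (b ≡ a)) = ¬1 = 0
((¬a ≡ (a ≡ b)) ∨ ((¬a ⊃ ¬a) ≡ ¬(a ≡ b))) ⊃ ¬(((b ∨ a) ∨ (b ⊃ a)) ≡ (b ≡ a)) = 1/2 ⊃ 0 = 1/2
¬(((¬a ≡ (a ≡ b)) ∨ ((¬a ⊃ ¬a) ≡ ¬(a ≡ b))) ⊃ ¬(((b ∨ a) ∨ (b ⊃ a)) ≡ (b ≡ a))) = ¬1/2 = 1/2

1/2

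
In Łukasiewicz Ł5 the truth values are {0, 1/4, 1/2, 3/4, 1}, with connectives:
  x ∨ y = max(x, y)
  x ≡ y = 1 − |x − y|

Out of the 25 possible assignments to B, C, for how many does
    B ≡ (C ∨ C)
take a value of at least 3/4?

value 1: 5 assignments (counts)
value 3/4: 8 assignments (counts)
value 1/2: 6 assignments
value 1/4: 4 assignments
value 0: 2 assignments
So 13 of the 25 assignments meet the threshold.

13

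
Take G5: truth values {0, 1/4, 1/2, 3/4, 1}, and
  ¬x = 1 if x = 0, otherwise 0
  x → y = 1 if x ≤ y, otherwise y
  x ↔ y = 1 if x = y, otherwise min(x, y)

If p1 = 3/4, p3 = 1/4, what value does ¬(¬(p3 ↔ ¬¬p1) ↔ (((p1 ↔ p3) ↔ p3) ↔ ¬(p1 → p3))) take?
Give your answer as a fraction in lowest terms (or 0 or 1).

0

¬p1 = ¬3/4 = 0
¬¬p1 = ¬0 = 1
p3 ↔ ¬¬p1 = 1/4 ↔ 1 = 1/4
¬(p3 ↔ ¬¬p1) = ¬1/4 = 0
p1 ↔ p3 = 3/4 ↔ 1/4 = 1/4
(p1 ↔ p3) ↔ p3 = 1/4 ↔ 1/4 = 1
p1 → p3 = 3/4 → 1/4 = 1/4
¬(p1 → p3) = ¬1/4 = 0
((p1 ↔ p3) ↔ p3) ↔ ¬(p1 → p3) = 1 ↔ 0 = 0
¬(p3 ↔ ¬¬p1) ↔ (((p1 ↔ p3) ↔ p3) ↔ ¬(p1 → p3)) = 0 ↔ 0 = 1
¬(¬(p3 ↔ ¬¬p1) ↔ (((p1 ↔ p3) ↔ p3) ↔ ¬(p1 → p3))) = ¬1 = 0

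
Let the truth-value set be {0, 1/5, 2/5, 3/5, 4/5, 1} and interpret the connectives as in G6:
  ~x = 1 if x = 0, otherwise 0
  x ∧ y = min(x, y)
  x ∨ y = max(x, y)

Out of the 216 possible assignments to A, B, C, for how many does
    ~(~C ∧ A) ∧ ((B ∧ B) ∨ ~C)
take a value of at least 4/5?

66

value 1: 36 assignments (counts)
value 4/5: 30 assignments (counts)
value 3/5: 30 assignments
value 2/5: 30 assignments
value 1/5: 30 assignments
value 0: 60 assignments
So 66 of the 216 assignments meet the threshold.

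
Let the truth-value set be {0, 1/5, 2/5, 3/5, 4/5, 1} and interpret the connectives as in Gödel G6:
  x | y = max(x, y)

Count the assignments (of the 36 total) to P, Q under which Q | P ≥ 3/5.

value 1: 11 assignments (counts)
value 4/5: 9 assignments (counts)
value 3/5: 7 assignments (counts)
value 2/5: 5 assignments
value 1/5: 3 assignments
value 0: 1 assignment
So 27 of the 36 assignments meet the threshold.

27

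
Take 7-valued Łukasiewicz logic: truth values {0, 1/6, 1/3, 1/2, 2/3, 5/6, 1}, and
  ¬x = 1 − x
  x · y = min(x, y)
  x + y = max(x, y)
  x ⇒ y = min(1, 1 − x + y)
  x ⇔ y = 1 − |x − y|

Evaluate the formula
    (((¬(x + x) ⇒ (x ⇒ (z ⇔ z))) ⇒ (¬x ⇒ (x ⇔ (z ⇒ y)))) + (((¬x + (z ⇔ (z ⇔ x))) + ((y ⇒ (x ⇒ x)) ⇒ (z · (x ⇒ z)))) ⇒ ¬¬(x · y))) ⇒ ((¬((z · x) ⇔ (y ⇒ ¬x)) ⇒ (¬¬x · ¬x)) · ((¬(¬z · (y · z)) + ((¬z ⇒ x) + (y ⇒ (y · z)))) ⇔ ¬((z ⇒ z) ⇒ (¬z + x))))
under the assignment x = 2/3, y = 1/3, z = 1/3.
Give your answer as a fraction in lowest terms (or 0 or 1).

x + x = 2/3 + 2/3 = 2/3
¬(x + x) = ¬2/3 = 1/3
z ⇔ z = 1/3 ⇔ 1/3 = 1
x ⇒ (z ⇔ z) = 2/3 ⇒ 1 = 1
¬(x + x) ⇒ (x ⇒ (z ⇔ z)) = 1/3 ⇒ 1 = 1
¬x = ¬2/3 = 1/3
z ⇒ y = 1/3 ⇒ 1/3 = 1
x ⇔ (z ⇒ y) = 2/3 ⇔ 1 = 2/3
¬x ⇒ (x ⇔ (z ⇒ y)) = 1/3 ⇒ 2/3 = 1
(¬(x + x) ⇒ (x ⇒ (z ⇔ z))) ⇒ (¬x ⇒ (x ⇔ (z ⇒ y))) = 1 ⇒ 1 = 1
¬x = ¬2/3 = 1/3
z ⇔ x = 1/3 ⇔ 2/3 = 2/3
z ⇔ (z ⇔ x) = 1/3 ⇔ 2/3 = 2/3
¬x + (z ⇔ (z ⇔ x)) = 1/3 + 2/3 = 2/3
x ⇒ x = 2/3 ⇒ 2/3 = 1
y ⇒ (x ⇒ x) = 1/3 ⇒ 1 = 1
x ⇒ z = 2/3 ⇒ 1/3 = 2/3
z · (x ⇒ z) = 1/3 · 2/3 = 1/3
(y ⇒ (x ⇒ x)) ⇒ (z · (x ⇒ z)) = 1 ⇒ 1/3 = 1/3
(¬x + (z ⇔ (z ⇔ x))) + ((y ⇒ (x ⇒ x)) ⇒ (z · (x ⇒ z))) = 2/3 + 1/3 = 2/3
x · y = 2/3 · 1/3 = 1/3
¬(x · y) = ¬1/3 = 2/3
¬¬(x · y) = ¬2/3 = 1/3
((¬x + (z ⇔ (z ⇔ x))) + ((y ⇒ (x ⇒ x)) ⇒ (z · (x ⇒ z)))) ⇒ ¬¬(x · y) = 2/3 ⇒ 1/3 = 2/3
((¬(x + x) ⇒ (x ⇒ (z ⇔ z))) ⇒ (¬x ⇒ (x ⇔ (z ⇒ y)))) + (((¬x + (z ⇔ (z ⇔ x))) + ((y ⇒ (x ⇒ x)) ⇒ (z · (x ⇒ z)))) ⇒ ¬¬(x · y)) = 1 + 2/3 = 1
z · x = 1/3 · 2/3 = 1/3
¬x = ¬2/3 = 1/3
y ⇒ ¬x = 1/3 ⇒ 1/3 = 1
(z · x) ⇔ (y ⇒ ¬x) = 1/3 ⇔ 1 = 1/3
¬((z · x) ⇔ (y ⇒ ¬x)) = ¬1/3 = 2/3
¬x = ¬2/3 = 1/3
¬¬x = ¬1/3 = 2/3
¬x = ¬2/3 = 1/3
¬¬x · ¬x = 2/3 · 1/3 = 1/3
¬((z · x) ⇔ (y ⇒ ¬x)) ⇒ (¬¬x · ¬x) = 2/3 ⇒ 1/3 = 2/3
¬z = ¬1/3 = 2/3
y · z = 1/3 · 1/3 = 1/3
¬z · (y · z) = 2/3 · 1/3 = 1/3
¬(¬z · (y · z)) = ¬1/3 = 2/3
¬z = ¬1/3 = 2/3
¬z ⇒ x = 2/3 ⇒ 2/3 = 1
y · z = 1/3 · 1/3 = 1/3
y ⇒ (y · z) = 1/3 ⇒ 1/3 = 1
(¬z ⇒ x) + (y ⇒ (y · z)) = 1 + 1 = 1
¬(¬z · (y · z)) + ((¬z ⇒ x) + (y ⇒ (y · z))) = 2/3 + 1 = 1
z ⇒ z = 1/3 ⇒ 1/3 = 1
¬z = ¬1/3 = 2/3
¬z + x = 2/3 + 2/3 = 2/3
(z ⇒ z) ⇒ (¬z + x) = 1 ⇒ 2/3 = 2/3
¬((z ⇒ z) ⇒ (¬z + x)) = ¬2/3 = 1/3
(¬(¬z · (y · z)) + ((¬z ⇒ x) + (y ⇒ (y · z)))) ⇔ ¬((z ⇒ z) ⇒ (¬z + x)) = 1 ⇔ 1/3 = 1/3
(¬((z · x) ⇔ (y ⇒ ¬x)) ⇒ (¬¬x · ¬x)) · ((¬(¬z · (y · z)) + ((¬z ⇒ x) + (y ⇒ (y · z)))) ⇔ ¬((z ⇒ z) ⇒ (¬z + x))) = 2/3 · 1/3 = 1/3
(((¬(x + x) ⇒ (x ⇒ (z ⇔ z))) ⇒ (¬x ⇒ (x ⇔ (z ⇒ y)))) + (((¬x + (z ⇔ (z ⇔ x))) + ((y ⇒ (x ⇒ x)) ⇒ (z · (x ⇒ z)))) ⇒ ¬¬(x · y))) ⇒ ((¬((z · x) ⇔ (y ⇒ ¬x)) ⇒ (¬¬x · ¬x)) · ((¬(¬z · (y · z)) + ((¬z ⇒ x) + (y ⇒ (y · z)))) ⇔ ¬((z ⇒ z) ⇒ (¬z + x)))) = 1 ⇒ 1/3 = 1/3

1/3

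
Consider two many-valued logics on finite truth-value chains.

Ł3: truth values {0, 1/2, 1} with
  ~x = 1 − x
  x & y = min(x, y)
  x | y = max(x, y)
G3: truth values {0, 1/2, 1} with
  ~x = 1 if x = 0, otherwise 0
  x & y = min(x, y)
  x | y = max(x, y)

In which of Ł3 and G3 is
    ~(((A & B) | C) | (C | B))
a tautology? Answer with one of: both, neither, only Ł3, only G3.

In Ł3: at A = 0, B = 0, C = 1/2 the value is 1/2 — not a tautology.
In G3: at A = 0, B = 0, C = 1/2 the value is 0 — not a tautology.

neither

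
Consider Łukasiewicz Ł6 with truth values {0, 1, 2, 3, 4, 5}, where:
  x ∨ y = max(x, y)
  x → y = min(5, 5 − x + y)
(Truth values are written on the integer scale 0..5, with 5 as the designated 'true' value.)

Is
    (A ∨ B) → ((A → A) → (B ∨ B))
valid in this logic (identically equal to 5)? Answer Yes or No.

Counterexample: take A = 1, B = 0.
A ∨ B = 1 ∨ 0 = 1
A → A = 1 → 1 = 5
B ∨ B = 0 ∨ 0 = 0
(A → A) → (B ∨ B) = 5 → 0 = 0
(A ∨ B) → ((A → A) → (B ∨ B)) = 1 → 0 = 4
This gives 4 ≠ 5.

No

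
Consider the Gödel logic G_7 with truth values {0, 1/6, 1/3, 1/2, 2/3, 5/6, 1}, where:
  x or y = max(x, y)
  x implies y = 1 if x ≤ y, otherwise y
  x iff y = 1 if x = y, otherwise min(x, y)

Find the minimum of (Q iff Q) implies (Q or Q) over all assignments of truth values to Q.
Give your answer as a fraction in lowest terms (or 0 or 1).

0

Take Q = 0:
Q iff Q = 0 iff 0 = 1
Q or Q = 0 or 0 = 0
(Q iff Q) implies (Q or Q) = 1 implies 0 = 0
No assignment yields a value below 0, so this is the minimum.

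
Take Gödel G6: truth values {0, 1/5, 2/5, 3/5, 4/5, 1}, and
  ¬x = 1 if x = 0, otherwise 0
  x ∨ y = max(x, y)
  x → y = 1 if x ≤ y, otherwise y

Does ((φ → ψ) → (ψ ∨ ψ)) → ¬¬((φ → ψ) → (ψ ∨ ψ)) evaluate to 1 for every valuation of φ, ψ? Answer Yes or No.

Yes

At φ = 4/5, ψ = 3/5, for instance:
φ → ψ = 4/5 → 3/5 = 3/5
ψ ∨ ψ = 3/5 ∨ 3/5 = 3/5
(φ → ψ) → (ψ ∨ ψ) = 3/5 → 3/5 = 1
¬((φ → ψ) → (ψ ∨ ψ)) = ¬1 = 0
¬¬((φ → ψ) → (ψ ∨ ψ)) = ¬0 = 1
((φ → ψ) → (ψ ∨ ψ)) → ¬¬((φ → ψ) → (ψ ∨ ψ)) = 1 → 1 = 1
and checking the remaining 35 assignments likewise gives ≥ 1 in every case.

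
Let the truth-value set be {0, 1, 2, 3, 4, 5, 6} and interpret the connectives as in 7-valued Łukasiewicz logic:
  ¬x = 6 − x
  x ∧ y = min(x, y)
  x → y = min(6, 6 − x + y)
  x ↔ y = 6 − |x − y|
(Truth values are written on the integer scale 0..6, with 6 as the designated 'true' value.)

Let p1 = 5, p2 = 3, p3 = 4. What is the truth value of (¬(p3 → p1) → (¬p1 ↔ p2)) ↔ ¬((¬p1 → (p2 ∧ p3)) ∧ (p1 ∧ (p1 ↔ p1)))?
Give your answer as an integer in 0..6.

p3 → p1 = 4 → 5 = 6
¬(p3 → p1) = ¬6 = 0
¬p1 = ¬5 = 1
¬p1 ↔ p2 = 1 ↔ 3 = 4
¬(p3 → p1) → (¬p1 ↔ p2) = 0 → 4 = 6
¬p1 = ¬5 = 1
p2 ∧ p3 = 3 ∧ 4 = 3
¬p1 → (p2 ∧ p3) = 1 → 3 = 6
p1 ↔ p1 = 5 ↔ 5 = 6
p1 ∧ (p1 ↔ p1) = 5 ∧ 6 = 5
(¬p1 → (p2 ∧ p3)) ∧ (p1 ∧ (p1 ↔ p1)) = 6 ∧ 5 = 5
¬((¬p1 → (p2 ∧ p3)) ∧ (p1 ∧ (p1 ↔ p1))) = ¬5 = 1
(¬(p3 → p1) → (¬p1 ↔ p2)) ↔ ¬((¬p1 → (p2 ∧ p3)) ∧ (p1 ∧ (p1 ↔ p1))) = 6 ↔ 1 = 1

1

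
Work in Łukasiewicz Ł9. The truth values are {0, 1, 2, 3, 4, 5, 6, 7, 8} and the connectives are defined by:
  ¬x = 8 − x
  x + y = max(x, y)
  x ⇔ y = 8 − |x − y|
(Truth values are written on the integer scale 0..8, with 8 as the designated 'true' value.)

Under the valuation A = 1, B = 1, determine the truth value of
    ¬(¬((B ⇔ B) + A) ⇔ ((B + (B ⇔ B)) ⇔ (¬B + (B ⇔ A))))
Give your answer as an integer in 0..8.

B ⇔ B = 1 ⇔ 1 = 8
(B ⇔ B) + A = 8 + 1 = 8
¬((B ⇔ B) + A) = ¬8 = 0
B ⇔ B = 1 ⇔ 1 = 8
B + (B ⇔ B) = 1 + 8 = 8
¬B = ¬1 = 7
B ⇔ A = 1 ⇔ 1 = 8
¬B + (B ⇔ A) = 7 + 8 = 8
(B + (B ⇔ B)) ⇔ (¬B + (B ⇔ A)) = 8 ⇔ 8 = 8
¬((B ⇔ B) + A) ⇔ ((B + (B ⇔ B)) ⇔ (¬B + (B ⇔ A))) = 0 ⇔ 8 = 0
¬(¬((B ⇔ B) + A) ⇔ ((B + (B ⇔ B)) ⇔ (¬B + (B ⇔ A)))) = ¬0 = 8

8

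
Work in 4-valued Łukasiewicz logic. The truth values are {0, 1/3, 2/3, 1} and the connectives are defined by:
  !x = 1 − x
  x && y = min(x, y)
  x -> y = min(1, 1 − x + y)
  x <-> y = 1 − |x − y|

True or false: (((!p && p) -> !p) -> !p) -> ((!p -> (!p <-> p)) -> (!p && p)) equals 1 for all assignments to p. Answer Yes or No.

No

Counterexample: take p = 1/3.
!p = !1/3 = 2/3
!p && p = 2/3 && 1/3 = 1/3
!p = !1/3 = 2/3
(!p && p) -> !p = 1/3 -> 2/3 = 1
!p = !1/3 = 2/3
((!p && p) -> !p) -> !p = 1 -> 2/3 = 2/3
!p = !1/3 = 2/3
!p = !1/3 = 2/3
!p <-> p = 2/3 <-> 1/3 = 2/3
!p -> (!p <-> p) = 2/3 -> 2/3 = 1
!p = !1/3 = 2/3
!p && p = 2/3 && 1/3 = 1/3
(!p -> (!p <-> p)) -> (!p && p) = 1 -> 1/3 = 1/3
(((!p && p) -> !p) -> !p) -> ((!p -> (!p <-> p)) -> (!p && p)) = 2/3 -> 1/3 = 2/3
This gives 2/3 ≠ 1.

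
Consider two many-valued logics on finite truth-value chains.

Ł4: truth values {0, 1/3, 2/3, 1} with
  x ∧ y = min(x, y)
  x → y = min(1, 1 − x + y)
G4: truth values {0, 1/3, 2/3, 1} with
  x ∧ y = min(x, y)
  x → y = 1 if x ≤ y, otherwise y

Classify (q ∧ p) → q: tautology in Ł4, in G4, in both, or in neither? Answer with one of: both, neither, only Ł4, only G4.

both

In Ł4: every assignment gives 1 — tautology.
In G4: every assignment gives 1 — tautology.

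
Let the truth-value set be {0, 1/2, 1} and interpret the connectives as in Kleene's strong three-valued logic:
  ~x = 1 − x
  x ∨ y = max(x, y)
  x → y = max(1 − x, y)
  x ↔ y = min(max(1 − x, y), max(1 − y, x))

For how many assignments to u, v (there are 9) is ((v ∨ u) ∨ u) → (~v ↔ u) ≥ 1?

u = 0, v = 0 ↦ 1  ≥
u = 0, v = 1/2 ↦ 1/2  <
u = 0, v = 1 ↦ 1  ≥
u = 1/2, v = 0 ↦ 1/2  <
u = 1/2, v = 1/2 ↦ 1/2  <
u = 1/2, v = 1 ↦ 1/2  <
u = 1, v = 0 ↦ 1  ≥
u = 1, v = 1/2 ↦ 1/2  <
u = 1, v = 1 ↦ 0  <
So 3 of the 9 assignments meet the threshold.

3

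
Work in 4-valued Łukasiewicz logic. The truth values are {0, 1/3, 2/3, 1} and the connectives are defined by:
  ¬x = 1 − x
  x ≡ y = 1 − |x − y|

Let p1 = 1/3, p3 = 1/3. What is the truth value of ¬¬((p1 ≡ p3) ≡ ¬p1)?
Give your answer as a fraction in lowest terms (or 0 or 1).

2/3

p1 ≡ p3 = 1/3 ≡ 1/3 = 1
¬p1 = ¬1/3 = 2/3
(p1 ≡ p3) ≡ ¬p1 = 1 ≡ 2/3 = 2/3
¬((p1 ≡ p3) ≡ ¬p1) = ¬2/3 = 1/3
¬¬((p1 ≡ p3) ≡ ¬p1) = ¬1/3 = 2/3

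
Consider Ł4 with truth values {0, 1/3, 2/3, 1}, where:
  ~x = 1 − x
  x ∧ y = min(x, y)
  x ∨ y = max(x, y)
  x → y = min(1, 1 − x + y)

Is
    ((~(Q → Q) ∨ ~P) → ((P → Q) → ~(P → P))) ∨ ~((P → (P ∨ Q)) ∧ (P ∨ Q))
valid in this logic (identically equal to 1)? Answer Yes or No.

Counterexample: take P = 0, Q = 1/3.
Q → Q = 1/3 → 1/3 = 1
~(Q → Q) = ~1 = 0
~P = ~0 = 1
~(Q → Q) ∨ ~P = 0 ∨ 1 = 1
P → Q = 0 → 1/3 = 1
P → P = 0 → 0 = 1
~(P → P) = ~1 = 0
(P → Q) → ~(P → P) = 1 → 0 = 0
(~(Q → Q) ∨ ~P) → ((P → Q) → ~(P → P)) = 1 → 0 = 0
P ∨ Q = 0 ∨ 1/3 = 1/3
P → (P ∨ Q) = 0 → 1/3 = 1
P ∨ Q = 0 ∨ 1/3 = 1/3
(P → (P ∨ Q)) ∧ (P ∨ Q) = 1 ∧ 1/3 = 1/3
~((P → (P ∨ Q)) ∧ (P ∨ Q)) = ~1/3 = 2/3
((~(Q → Q) ∨ ~P) → ((P → Q) → ~(P → P))) ∨ ~((P → (P ∨ Q)) ∧ (P ∨ Q)) = 0 ∨ 2/3 = 2/3
This gives 2/3 ≠ 1.

No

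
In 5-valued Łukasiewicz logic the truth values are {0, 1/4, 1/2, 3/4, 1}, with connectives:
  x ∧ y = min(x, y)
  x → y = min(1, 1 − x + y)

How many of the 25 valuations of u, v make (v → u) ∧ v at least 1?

value 1: 1 assignment (counts)
value 3/4: 4 assignments
value 1/2: 7 assignments
value 1/4: 7 assignments
value 0: 6 assignments
So 1 of the 25 assignments meets the threshold.

1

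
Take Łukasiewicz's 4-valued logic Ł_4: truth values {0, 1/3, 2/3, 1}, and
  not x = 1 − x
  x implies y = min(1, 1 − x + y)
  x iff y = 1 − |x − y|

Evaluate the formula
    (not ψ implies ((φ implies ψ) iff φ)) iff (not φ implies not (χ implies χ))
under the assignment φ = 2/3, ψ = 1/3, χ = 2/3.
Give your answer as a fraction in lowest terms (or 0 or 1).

2/3

not ψ = not 1/3 = 2/3
φ implies ψ = 2/3 implies 1/3 = 2/3
(φ implies ψ) iff φ = 2/3 iff 2/3 = 1
not ψ implies ((φ implies ψ) iff φ) = 2/3 implies 1 = 1
not φ = not 2/3 = 1/3
χ implies χ = 2/3 implies 2/3 = 1
not (χ implies χ) = not 1 = 0
not φ implies not (χ implies χ) = 1/3 implies 0 = 2/3
(not ψ implies ((φ implies ψ) iff φ)) iff (not φ implies not (χ implies χ)) = 1 iff 2/3 = 2/3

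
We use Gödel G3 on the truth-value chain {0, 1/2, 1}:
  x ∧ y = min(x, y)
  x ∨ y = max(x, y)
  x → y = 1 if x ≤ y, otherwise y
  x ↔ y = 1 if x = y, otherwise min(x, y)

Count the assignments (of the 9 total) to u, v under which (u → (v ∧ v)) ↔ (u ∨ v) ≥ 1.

3

u = 0, v = 0 ↦ 0  <
u = 0, v = 1/2 ↦ 1/2  <
u = 0, v = 1 ↦ 1  ≥
u = 1/2, v = 0 ↦ 0  <
u = 1/2, v = 1/2 ↦ 1/2  <
u = 1/2, v = 1 ↦ 1  ≥
u = 1, v = 0 ↦ 0  <
u = 1, v = 1/2 ↦ 1/2  <
u = 1, v = 1 ↦ 1  ≥
So 3 of the 9 assignments meet the threshold.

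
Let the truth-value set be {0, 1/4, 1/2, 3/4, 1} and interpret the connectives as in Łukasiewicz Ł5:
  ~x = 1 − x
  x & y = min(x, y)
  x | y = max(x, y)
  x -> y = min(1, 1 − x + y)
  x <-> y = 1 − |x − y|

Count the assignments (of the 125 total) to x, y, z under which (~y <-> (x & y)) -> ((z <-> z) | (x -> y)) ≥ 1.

125

value 1: 125 assignments (counts)
So 125 of the 125 assignments meet the threshold.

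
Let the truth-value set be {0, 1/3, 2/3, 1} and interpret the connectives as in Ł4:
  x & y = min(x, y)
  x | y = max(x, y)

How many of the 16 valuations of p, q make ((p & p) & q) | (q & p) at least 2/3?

p = 0, q = 0 ↦ 0  <
p = 0, q = 1/3 ↦ 0  <
p = 0, q = 2/3 ↦ 0  <
p = 0, q = 1 ↦ 0  <
p = 1/3, q = 0 ↦ 0  <
p = 1/3, q = 1/3 ↦ 1/3  <
p = 1/3, q = 2/3 ↦ 1/3  <
p = 1/3, q = 1 ↦ 1/3  <
p = 2/3, q = 0 ↦ 0  <
p = 2/3, q = 1/3 ↦ 1/3  <
p = 2/3, q = 2/3 ↦ 2/3  ≥
p = 2/3, q = 1 ↦ 2/3  ≥
p = 1, q = 0 ↦ 0  <
p = 1, q = 1/3 ↦ 1/3  <
p = 1, q = 2/3 ↦ 2/3  ≥
p = 1, q = 1 ↦ 1  ≥
So 4 of the 16 assignments meet the threshold.

4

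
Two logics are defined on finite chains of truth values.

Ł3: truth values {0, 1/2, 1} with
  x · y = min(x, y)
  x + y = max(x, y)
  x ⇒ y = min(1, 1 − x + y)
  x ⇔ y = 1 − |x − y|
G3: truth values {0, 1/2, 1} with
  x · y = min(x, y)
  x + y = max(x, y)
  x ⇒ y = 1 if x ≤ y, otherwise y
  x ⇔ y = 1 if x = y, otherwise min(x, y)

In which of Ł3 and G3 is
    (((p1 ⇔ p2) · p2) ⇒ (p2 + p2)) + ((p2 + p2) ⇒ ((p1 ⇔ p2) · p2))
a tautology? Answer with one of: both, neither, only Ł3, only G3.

both

In Ł3: every assignment gives 1 — tautology.
In G3: every assignment gives 1 — tautology.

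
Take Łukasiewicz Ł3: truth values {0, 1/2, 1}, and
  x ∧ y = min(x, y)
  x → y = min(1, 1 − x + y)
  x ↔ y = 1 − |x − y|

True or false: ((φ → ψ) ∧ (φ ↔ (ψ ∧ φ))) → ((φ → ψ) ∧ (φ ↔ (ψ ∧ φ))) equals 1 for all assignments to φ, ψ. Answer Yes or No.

φ = 0, ψ = 0 ↦ 1
φ = 0, ψ = 1/2 ↦ 1
φ = 0, ψ = 1 ↦ 1
φ = 1/2, ψ = 0 ↦ 1
φ = 1/2, ψ = 1/2 ↦ 1
φ = 1/2, ψ = 1 ↦ 1
φ = 1, ψ = 0 ↦ 1
φ = 1, ψ = 1/2 ↦ 1
φ = 1, ψ = 1 ↦ 1
Every assignment gives a value ≥ 1.

Yes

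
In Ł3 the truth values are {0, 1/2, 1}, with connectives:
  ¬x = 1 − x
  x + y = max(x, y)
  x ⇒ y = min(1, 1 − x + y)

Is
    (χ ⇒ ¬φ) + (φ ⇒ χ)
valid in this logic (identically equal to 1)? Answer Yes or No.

Counterexample: take φ = 1, χ = 1/2.
¬φ = ¬1 = 0
χ ⇒ ¬φ = 1/2 ⇒ 0 = 1/2
φ ⇒ χ = 1 ⇒ 1/2 = 1/2
(χ ⇒ ¬φ) + (φ ⇒ χ) = 1/2 + 1/2 = 1/2
This gives 1/2 ≠ 1.

No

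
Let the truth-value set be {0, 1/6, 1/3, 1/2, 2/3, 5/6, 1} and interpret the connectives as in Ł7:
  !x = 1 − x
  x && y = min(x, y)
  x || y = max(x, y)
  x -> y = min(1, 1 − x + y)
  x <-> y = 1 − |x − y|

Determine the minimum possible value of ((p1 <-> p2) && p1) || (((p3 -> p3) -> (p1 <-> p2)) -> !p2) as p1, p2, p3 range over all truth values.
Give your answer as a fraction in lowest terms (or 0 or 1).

1/2

Take p1 = 1/2, p2 = 1/2, p3 = 0:
p1 <-> p2 = 1/2 <-> 1/2 = 1
(p1 <-> p2) && p1 = 1 && 1/2 = 1/2
p3 -> p3 = 0 -> 0 = 1
p1 <-> p2 = 1/2 <-> 1/2 = 1
(p3 -> p3) -> (p1 <-> p2) = 1 -> 1 = 1
!p2 = !1/2 = 1/2
((p3 -> p3) -> (p1 <-> p2)) -> !p2 = 1 -> 1/2 = 1/2
((p1 <-> p2) && p1) || (((p3 -> p3) -> (p1 <-> p2)) -> !p2) = 1/2 || 1/2 = 1/2
No assignment yields a value below 1/2, so this is the minimum.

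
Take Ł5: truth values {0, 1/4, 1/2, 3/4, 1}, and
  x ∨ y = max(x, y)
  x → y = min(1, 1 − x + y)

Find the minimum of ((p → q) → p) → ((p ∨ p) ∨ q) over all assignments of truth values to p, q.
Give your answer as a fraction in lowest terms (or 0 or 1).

1/2

Take p = 1/2, q = 0:
p → q = 1/2 → 0 = 1/2
(p → q) → p = 1/2 → 1/2 = 1
p ∨ p = 1/2 ∨ 1/2 = 1/2
(p ∨ p) ∨ q = 1/2 ∨ 0 = 1/2
((p → q) → p) → ((p ∨ p) ∨ q) = 1 → 1/2 = 1/2
No assignment yields a value below 1/2, so this is the minimum.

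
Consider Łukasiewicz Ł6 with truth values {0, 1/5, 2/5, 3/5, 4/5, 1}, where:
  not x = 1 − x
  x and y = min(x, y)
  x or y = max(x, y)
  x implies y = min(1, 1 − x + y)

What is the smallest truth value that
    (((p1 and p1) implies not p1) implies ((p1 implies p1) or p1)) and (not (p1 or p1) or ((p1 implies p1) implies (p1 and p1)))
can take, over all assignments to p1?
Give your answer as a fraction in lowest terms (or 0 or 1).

3/5

Take p1 = 2/5:
p1 and p1 = 2/5 and 2/5 = 2/5
not p1 = not 2/5 = 3/5
(p1 and p1) implies not p1 = 2/5 implies 3/5 = 1
p1 implies p1 = 2/5 implies 2/5 = 1
(p1 implies p1) or p1 = 1 or 2/5 = 1
((p1 and p1) implies not p1) implies ((p1 implies p1) or p1) = 1 implies 1 = 1
p1 or p1 = 2/5 or 2/5 = 2/5
not (p1 or p1) = not 2/5 = 3/5
p1 implies p1 = 2/5 implies 2/5 = 1
p1 and p1 = 2/5 and 2/5 = 2/5
(p1 implies p1) implies (p1 and p1) = 1 implies 2/5 = 2/5
not (p1 or p1) or ((p1 implies p1) implies (p1 and p1)) = 3/5 or 2/5 = 3/5
(((p1 and p1) implies not p1) implies ((p1 implies p1) or p1)) and (not (p1 or p1) or ((p1 implies p1) implies (p1 and p1))) = 1 and 3/5 = 3/5
No assignment yields a value below 3/5, so this is the minimum.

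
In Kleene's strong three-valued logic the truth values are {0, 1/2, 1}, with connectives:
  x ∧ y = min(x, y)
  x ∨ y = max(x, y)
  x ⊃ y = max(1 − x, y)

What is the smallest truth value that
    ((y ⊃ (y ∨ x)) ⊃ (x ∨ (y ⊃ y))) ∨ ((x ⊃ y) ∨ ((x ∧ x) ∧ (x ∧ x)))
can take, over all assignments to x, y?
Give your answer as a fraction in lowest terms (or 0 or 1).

1/2

Take x = 1/2, y = 1/2:
y ∨ x = 1/2 ∨ 1/2 = 1/2
y ⊃ (y ∨ x) = 1/2 ⊃ 1/2 = 1/2
y ⊃ y = 1/2 ⊃ 1/2 = 1/2
x ∨ (y ⊃ y) = 1/2 ∨ 1/2 = 1/2
(y ⊃ (y ∨ x)) ⊃ (x ∨ (y ⊃ y)) = 1/2 ⊃ 1/2 = 1/2
x ⊃ y = 1/2 ⊃ 1/2 = 1/2
x ∧ x = 1/2 ∧ 1/2 = 1/2
x ∧ x = 1/2 ∧ 1/2 = 1/2
(x ∧ x) ∧ (x ∧ x) = 1/2 ∧ 1/2 = 1/2
(x ⊃ y) ∨ ((x ∧ x) ∧ (x ∧ x)) = 1/2 ∨ 1/2 = 1/2
((y ⊃ (y ∨ x)) ⊃ (x ∨ (y ⊃ y))) ∨ ((x ⊃ y) ∨ ((x ∧ x) ∧ (x ∧ x))) = 1/2 ∨ 1/2 = 1/2
No assignment yields a value below 1/2, so this is the minimum.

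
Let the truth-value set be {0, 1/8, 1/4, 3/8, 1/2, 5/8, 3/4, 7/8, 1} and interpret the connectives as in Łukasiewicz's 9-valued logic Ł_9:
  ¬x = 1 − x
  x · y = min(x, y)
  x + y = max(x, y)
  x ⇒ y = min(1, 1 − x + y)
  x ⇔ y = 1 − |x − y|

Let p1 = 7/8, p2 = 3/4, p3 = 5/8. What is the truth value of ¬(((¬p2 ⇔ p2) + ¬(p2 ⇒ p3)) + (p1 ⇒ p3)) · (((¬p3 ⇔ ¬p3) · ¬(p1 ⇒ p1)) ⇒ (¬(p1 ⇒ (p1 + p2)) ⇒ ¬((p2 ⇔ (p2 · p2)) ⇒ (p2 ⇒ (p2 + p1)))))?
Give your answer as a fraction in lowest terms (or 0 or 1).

¬p2 = ¬3/4 = 1/4
¬p2 ⇔ p2 = 1/4 ⇔ 3/4 = 1/2
p2 ⇒ p3 = 3/4 ⇒ 5/8 = 7/8
¬(p2 ⇒ p3) = ¬7/8 = 1/8
(¬p2 ⇔ p2) + ¬(p2 ⇒ p3) = 1/2 + 1/8 = 1/2
p1 ⇒ p3 = 7/8 ⇒ 5/8 = 3/4
((¬p2 ⇔ p2) + ¬(p2 ⇒ p3)) + (p1 ⇒ p3) = 1/2 + 3/4 = 3/4
¬(((¬p2 ⇔ p2) + ¬(p2 ⇒ p3)) + (p1 ⇒ p3)) = ¬3/4 = 1/4
¬p3 = ¬5/8 = 3/8
¬p3 = ¬5/8 = 3/8
¬p3 ⇔ ¬p3 = 3/8 ⇔ 3/8 = 1
p1 ⇒ p1 = 7/8 ⇒ 7/8 = 1
¬(p1 ⇒ p1) = ¬1 = 0
(¬p3 ⇔ ¬p3) · ¬(p1 ⇒ p1) = 1 · 0 = 0
p1 + p2 = 7/8 + 3/4 = 7/8
p1 ⇒ (p1 + p2) = 7/8 ⇒ 7/8 = 1
¬(p1 ⇒ (p1 + p2)) = ¬1 = 0
p2 · p2 = 3/4 · 3/4 = 3/4
p2 ⇔ (p2 · p2) = 3/4 ⇔ 3/4 = 1
p2 + p1 = 3/4 + 7/8 = 7/8
p2 ⇒ (p2 + p1) = 3/4 ⇒ 7/8 = 1
(p2 ⇔ (p2 · p2)) ⇒ (p2 ⇒ (p2 + p1)) = 1 ⇒ 1 = 1
¬((p2 ⇔ (p2 · p2)) ⇒ (p2 ⇒ (p2 + p1))) = ¬1 = 0
¬(p1 ⇒ (p1 + p2)) ⇒ ¬((p2 ⇔ (p2 · p2)) ⇒ (p2 ⇒ (p2 + p1))) = 0 ⇒ 0 = 1
((¬p3 ⇔ ¬p3) · ¬(p1 ⇒ p1)) ⇒ (¬(p1 ⇒ (p1 + p2)) ⇒ ¬((p2 ⇔ (p2 · p2)) ⇒ (p2 ⇒ (p2 + p1)))) = 0 ⇒ 1 = 1
¬(((¬p2 ⇔ p2) + ¬(p2 ⇒ p3)) + (p1 ⇒ p3)) · (((¬p3 ⇔ ¬p3) · ¬(p1 ⇒ p1)) ⇒ (¬(p1 ⇒ (p1 + p2)) ⇒ ¬((p2 ⇔ (p2 · p2)) ⇒ (p2 ⇒ (p2 + p1))))) = 1/4 · 1 = 1/4

1/4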